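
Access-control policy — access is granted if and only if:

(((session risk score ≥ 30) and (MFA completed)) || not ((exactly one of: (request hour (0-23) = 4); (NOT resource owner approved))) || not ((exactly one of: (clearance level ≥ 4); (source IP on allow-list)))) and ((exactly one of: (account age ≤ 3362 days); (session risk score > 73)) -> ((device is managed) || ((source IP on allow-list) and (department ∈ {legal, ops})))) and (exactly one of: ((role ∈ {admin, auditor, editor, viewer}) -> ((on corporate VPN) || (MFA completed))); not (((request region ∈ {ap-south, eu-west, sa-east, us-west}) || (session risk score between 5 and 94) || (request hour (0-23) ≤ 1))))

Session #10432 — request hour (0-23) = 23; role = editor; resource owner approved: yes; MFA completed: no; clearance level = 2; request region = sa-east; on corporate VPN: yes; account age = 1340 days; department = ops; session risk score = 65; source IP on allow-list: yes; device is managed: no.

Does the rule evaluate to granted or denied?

Atomic conditions:
  session risk score ≥ 30: 65 ≥ 30 is true
  MFA completed: no → false
  request hour (0-23) = 4: 23 == 4 is false
  NOT resource owner approved: yes → false
  clearance level ≥ 4: 2 ≥ 4 is false
  source IP on allow-list: yes → true
  account age ≤ 3362 days: 1340 ≤ 3362 is true
  session risk score > 73: 65 > 73 is false
  device is managed: no → false
  department ∈ {legal, ops}: ops is in the set → true
  role ∈ {admin, auditor, editor, viewer}: editor is in the set → true
  on corporate VPN: yes → true
  request region ∈ {ap-south, eu-west, sa-east, us-west}: sa-east is in the set → true
  session risk score between 5 and 94: 65 in [5, 94] is true
  request hour (0-23) ≤ 1: 23 ≤ 1 is false
Combine:
[1.1] true AND false = false
[1.2.1] exactly-one(false, false) = false
[1.2] NOT false = true
[1.3.1] exactly-one(false, true) = true
[1.3] NOT true = false
[1] false OR true OR false = true
[2.1] exactly-one(true, false) = true
[2.2.2] true AND true = true
[2.2] false OR true = true
[2] true → true = true
[3.1.2] true OR false = true
[3.1] true → true = true
[3.2.1] true OR true OR false = true
[3.2] NOT true = false
[3] exactly-one(true, false) = true
[root] true AND true AND true = true
Overall: true → granted

Granted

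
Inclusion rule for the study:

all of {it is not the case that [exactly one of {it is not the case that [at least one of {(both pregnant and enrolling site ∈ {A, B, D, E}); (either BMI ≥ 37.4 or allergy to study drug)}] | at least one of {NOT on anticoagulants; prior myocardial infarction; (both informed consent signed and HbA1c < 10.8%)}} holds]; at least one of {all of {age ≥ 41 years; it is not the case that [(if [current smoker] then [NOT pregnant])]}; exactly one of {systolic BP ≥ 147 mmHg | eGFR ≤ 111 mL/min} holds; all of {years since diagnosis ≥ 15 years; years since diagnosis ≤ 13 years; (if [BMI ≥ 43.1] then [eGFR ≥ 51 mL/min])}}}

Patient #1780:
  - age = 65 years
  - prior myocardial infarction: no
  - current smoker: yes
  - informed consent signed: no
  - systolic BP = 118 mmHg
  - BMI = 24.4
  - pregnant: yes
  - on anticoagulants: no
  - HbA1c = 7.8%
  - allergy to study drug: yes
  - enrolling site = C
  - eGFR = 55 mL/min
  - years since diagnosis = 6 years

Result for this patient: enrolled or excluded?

Atomic conditions:
  pregnant: yes → true
  enrolling site ∈ {A, B, D, E}: C is not in the set → false
  BMI ≥ 37.4: 24.4 ≥ 37.4 is false
  allergy to study drug: yes → true
  NOT on anticoagulants: no → true
  prior myocardial infarction: no → false
  informed consent signed: no → false
  HbA1c < 10.8%: 7.8 < 10.8 is true
  age ≥ 41 years: 65 ≥ 41 is true
  current smoker: yes → true
  NOT pregnant: yes → false
  systolic BP ≥ 147 mmHg: 118 ≥ 147 is false
  eGFR ≤ 111 mL/min: 55 ≤ 111 is true
  years since diagnosis ≥ 15 years: 6 ≥ 15 is false
  years since diagnosis ≤ 13 years: 6 ≤ 13 is true
  BMI ≥ 43.1: 24.4 ≥ 43.1 is false
  eGFR ≥ 51 mL/min: 55 ≥ 51 is true
Combine:
[1.1.1.1.1] true AND false = false
[1.1.1.1.2] false OR true = true
[1.1.1.1] false OR true = true
[1.1.1] NOT true = false
[1.1.2.3] false AND true = false
[1.1.2] true OR false OR false = true
[1.1] exactly-one(false, true) = true
[1] NOT true = false
[2.1.2.1] true → false = false
[2.1.2] NOT false = true
[2.1] true AND true = true
[2.2] exactly-one(false, true) = true
[2.3.3] false → true (antecedent false ⇒ implication holds) = true
[2.3] false AND true AND true = false
[2] true OR true OR false = true
[root] false AND true = false
Overall: false → excluded

Excluded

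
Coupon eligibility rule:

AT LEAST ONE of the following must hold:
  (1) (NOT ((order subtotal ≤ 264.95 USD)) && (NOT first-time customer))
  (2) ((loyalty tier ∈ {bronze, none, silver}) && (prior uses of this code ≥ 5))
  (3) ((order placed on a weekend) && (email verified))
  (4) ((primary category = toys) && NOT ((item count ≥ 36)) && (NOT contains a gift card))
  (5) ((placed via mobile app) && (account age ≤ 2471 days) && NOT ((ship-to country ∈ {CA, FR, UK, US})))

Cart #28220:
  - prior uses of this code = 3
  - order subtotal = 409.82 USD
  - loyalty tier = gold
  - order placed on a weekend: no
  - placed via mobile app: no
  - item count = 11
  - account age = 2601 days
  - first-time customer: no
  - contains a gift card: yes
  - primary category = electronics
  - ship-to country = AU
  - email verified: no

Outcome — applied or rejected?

Applied

Atomic conditions:
  order subtotal ≤ 264.95 USD: 409.82 ≤ 264.95 is false
  NOT first-time customer: no → true
  loyalty tier ∈ {bronze, none, silver}: gold is not in the set → false
  prior uses of this code ≥ 5: 3 ≥ 5 is false
  order placed on a weekend: no → false
  email verified: no → false
  primary category = toys: electronics == toys is false
  item count ≥ 36: 11 ≥ 36 is false
  NOT contains a gift card: yes → false
  placed via mobile app: no → false
  account age ≤ 2471 days: 2601 ≤ 2471 is false
  ship-to country ∈ {CA, FR, UK, US}: AU is not in the set → false
Combine:
[1.1] NOT false = true
[1] true AND true = true
[2] false AND false = false
[3] false AND false = false
[4.2] NOT false = true
[4] false AND true AND false = false
[5.3] NOT false = true
[5] false AND false AND true = false
[root] true OR false OR false OR false OR false = true
Overall: true → applied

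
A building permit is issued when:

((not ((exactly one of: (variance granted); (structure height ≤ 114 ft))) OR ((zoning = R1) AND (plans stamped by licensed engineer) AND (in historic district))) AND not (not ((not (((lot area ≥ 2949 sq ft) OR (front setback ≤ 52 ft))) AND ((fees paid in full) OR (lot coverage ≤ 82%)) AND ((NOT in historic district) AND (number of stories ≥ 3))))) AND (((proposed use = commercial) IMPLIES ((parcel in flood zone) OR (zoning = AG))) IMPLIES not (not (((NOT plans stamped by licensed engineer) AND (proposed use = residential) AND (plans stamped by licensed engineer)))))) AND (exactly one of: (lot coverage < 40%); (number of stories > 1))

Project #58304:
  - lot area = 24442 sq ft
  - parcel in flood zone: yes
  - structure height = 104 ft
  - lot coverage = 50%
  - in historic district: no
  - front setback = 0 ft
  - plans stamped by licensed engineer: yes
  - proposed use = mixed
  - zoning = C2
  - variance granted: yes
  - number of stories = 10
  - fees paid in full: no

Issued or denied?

Atomic conditions:
  variance granted: yes → true
  structure height ≤ 114 ft: 104 ≤ 114 is true
  zoning = R1: C2 == R1 is false
  plans stamped by licensed engineer: yes → true
  in historic district: no → false
  lot area ≥ 2949 sq ft: 24442 ≥ 2949 is true
  front setback ≤ 52 ft: 0 ≤ 52 is true
  fees paid in full: no → false
  lot coverage ≤ 82%: 50 ≤ 82 is true
  NOT in historic district: no → true
  number of stories ≥ 3: 10 ≥ 3 is true
  proposed use = commercial: mixed == commercial is false
  parcel in flood zone: yes → true
  zoning = AG: C2 == AG is false
  NOT plans stamped by licensed engineer: yes → false
  proposed use = residential: mixed == residential is false
  lot coverage < 40%: 50 < 40 is false
  number of stories > 1: 10 > 1 is true
Combine:
[1.1.1.1] exactly-one(true, true) = false
[1.1.1] NOT false = true
[1.1.2] false AND true AND false = false
[1.1] true OR false = true
[1.2.1.1.1.1] true OR true = true
[1.2.1.1.1] NOT true = false
[1.2.1.1.2] false OR true = true
[1.2.1.1.3] true AND true = true
[1.2.1.1] false AND true AND true = false
[1.2.1] NOT false = true
[1.2] NOT true = false
[1.3.1.2] true OR false = true
[1.3.1] false → true (antecedent false ⇒ implication holds) = true
[1.3.2.1.1] false AND false AND true = false
[1.3.2.1] NOT false = true
[1.3.2] NOT true = false
[1.3] true → false = false
[1] true AND false AND false = false
[2] exactly-one(false, true) = true
[root] false AND true = false
Overall: false → denied

Denied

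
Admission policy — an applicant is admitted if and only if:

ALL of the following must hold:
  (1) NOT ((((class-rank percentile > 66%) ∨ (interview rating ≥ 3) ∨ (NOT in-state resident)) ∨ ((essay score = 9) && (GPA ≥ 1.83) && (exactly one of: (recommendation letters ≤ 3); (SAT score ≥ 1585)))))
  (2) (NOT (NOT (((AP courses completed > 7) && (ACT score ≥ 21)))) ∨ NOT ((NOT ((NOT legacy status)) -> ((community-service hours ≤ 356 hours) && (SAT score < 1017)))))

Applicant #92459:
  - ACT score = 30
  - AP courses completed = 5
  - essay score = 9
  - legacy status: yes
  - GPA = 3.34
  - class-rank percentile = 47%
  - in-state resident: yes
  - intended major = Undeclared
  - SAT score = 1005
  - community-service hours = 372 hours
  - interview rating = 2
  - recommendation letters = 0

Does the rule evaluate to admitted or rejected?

Atomic conditions:
  class-rank percentile > 66%: 47 > 66 is false
  interview rating ≥ 3: 2 ≥ 3 is false
  NOT in-state resident: yes → false
  essay score = 9: 9 == 9 is true
  GPA ≥ 1.83: 3.34 ≥ 1.83 is true
  recommendation letters ≤ 3: 0 ≤ 3 is true
  SAT score ≥ 1585: 1005 ≥ 1585 is false
  AP courses completed > 7: 5 > 7 is false
  ACT score ≥ 21: 30 ≥ 21 is true
  NOT legacy status: yes → false
  community-service hours ≤ 356 hours: 372 ≤ 356 is false
  SAT score < 1017: 1005 < 1017 is true
Combine:
[1.1.1] false OR false OR false = false
[1.1.2.3] exactly-one(true, false) = true
[1.1.2] true AND true AND true = true
[1.1] false OR true = true
[1] NOT true = false
[2.1.1.1] false AND true = false
[2.1.1] NOT false = true
[2.1] NOT true = false
[2.2.1.1] NOT false = true
[2.2.1.2] false AND true = false
[2.2.1] true → false = false
[2.2] NOT false = true
[2] false OR true = true
[root] false AND true = false
Overall: false → rejected

Rejected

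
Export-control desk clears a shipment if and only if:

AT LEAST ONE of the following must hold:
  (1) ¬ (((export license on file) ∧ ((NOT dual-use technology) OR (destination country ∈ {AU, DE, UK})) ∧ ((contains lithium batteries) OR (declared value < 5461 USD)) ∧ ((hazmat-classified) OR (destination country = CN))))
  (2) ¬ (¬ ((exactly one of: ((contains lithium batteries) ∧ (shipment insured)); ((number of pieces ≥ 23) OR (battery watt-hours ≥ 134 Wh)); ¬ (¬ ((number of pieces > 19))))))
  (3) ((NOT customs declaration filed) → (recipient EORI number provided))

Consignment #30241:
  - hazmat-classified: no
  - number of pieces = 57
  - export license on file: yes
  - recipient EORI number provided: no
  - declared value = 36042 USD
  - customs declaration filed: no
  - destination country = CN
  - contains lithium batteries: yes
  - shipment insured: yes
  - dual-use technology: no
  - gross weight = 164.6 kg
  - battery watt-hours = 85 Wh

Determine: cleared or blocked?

Blocked

Atomic conditions:
  export license on file: yes → true
  NOT dual-use technology: no → true
  destination country ∈ {AU, DE, UK}: CN is not in the set → false
  contains lithium batteries: yes → true
  declared value < 5461 USD: 36042 < 5461 is false
  hazmat-classified: no → false
  destination country = CN: CN == CN is true
  shipment insured: yes → true
  number of pieces ≥ 23: 57 ≥ 23 is true
  battery watt-hours ≥ 134 Wh: 85 ≥ 134 is false
  number of pieces > 19: 57 > 19 is true
  NOT customs declaration filed: no → true
  recipient EORI number provided: no → false
Combine:
[1.1.2] true OR false = true
[1.1.3] true OR false = true
[1.1.4] false OR true = true
[1.1] true AND true AND true AND true = true
[1] NOT true = false
[2.1.1.1] true AND true = true
[2.1.1.2] true OR false = true
[2.1.1.3.1] NOT true = false
[2.1.1.3] NOT false = true
[2.1.1] exactly-one(true, true, true) = false
[2.1] NOT false = true
[2] NOT true = false
[3] true → false = false
[root] false OR false OR false = false
Overall: false → blocked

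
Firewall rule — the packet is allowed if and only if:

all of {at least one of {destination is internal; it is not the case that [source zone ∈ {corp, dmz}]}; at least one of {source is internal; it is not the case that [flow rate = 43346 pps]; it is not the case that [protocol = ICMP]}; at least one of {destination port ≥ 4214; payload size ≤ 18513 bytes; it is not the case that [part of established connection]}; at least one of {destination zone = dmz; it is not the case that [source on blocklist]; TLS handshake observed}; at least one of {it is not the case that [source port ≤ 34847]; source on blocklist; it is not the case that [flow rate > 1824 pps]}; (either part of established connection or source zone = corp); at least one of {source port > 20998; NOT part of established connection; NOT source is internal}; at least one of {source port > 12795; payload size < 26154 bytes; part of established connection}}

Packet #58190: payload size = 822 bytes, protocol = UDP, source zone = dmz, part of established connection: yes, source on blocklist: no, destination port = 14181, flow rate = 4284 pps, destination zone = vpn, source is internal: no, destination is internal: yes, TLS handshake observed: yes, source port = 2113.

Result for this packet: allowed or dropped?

Dropped

Atomic conditions:
  destination is internal: yes → true
  source zone ∈ {corp, dmz}: dmz is in the set → true
  source is internal: no → false
  flow rate = 43346 pps: 4284 == 43346 is false
  protocol = ICMP: UDP == ICMP is false
  destination port ≥ 4214: 14181 ≥ 4214 is true
  payload size ≤ 18513 bytes: 822 ≤ 18513 is true
  part of established connection: yes → true
  destination zone = dmz: vpn == dmz is false
  source on blocklist: no → false
  TLS handshake observed: yes → true
  source port ≤ 34847: 2113 ≤ 34847 is true
  flow rate > 1824 pps: 4284 > 1824 is true
  source zone = corp: dmz == corp is false
  source port > 20998: 2113 > 20998 is false
  NOT part of established connection: yes → false
  NOT source is internal: no → true
  source port > 12795: 2113 > 12795 is false
  payload size < 26154 bytes: 822 < 26154 is true
Combine:
[1.2] NOT true = false
[1] true OR false = true
[2.2] NOT false = true
[2.3] NOT false = true
[2] false OR true OR true = true
[3.3] NOT true = false
[3] true OR true OR false = true
[4.2] NOT false = true
[4] false OR true OR true = true
[5.1] NOT true = false
[5.3] NOT true = false
[5] false OR false OR false = false
[6] true OR false = true
[7] false OR false OR true = true
[8] false OR true OR true = true
[root] true AND true AND true AND true AND false AND true AND true AND true = false
Overall: false → dropped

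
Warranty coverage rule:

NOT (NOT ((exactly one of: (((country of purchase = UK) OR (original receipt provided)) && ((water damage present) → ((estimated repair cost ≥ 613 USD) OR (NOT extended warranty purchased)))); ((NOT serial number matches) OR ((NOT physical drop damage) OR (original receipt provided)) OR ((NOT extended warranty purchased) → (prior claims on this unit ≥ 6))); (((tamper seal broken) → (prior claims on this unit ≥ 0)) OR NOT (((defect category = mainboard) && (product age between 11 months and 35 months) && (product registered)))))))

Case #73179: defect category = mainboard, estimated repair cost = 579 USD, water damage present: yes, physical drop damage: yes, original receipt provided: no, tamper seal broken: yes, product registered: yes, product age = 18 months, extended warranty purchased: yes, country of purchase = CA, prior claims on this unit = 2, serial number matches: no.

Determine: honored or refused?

Refused

Atomic conditions:
  country of purchase = UK: CA == UK is false
  original receipt provided: no → false
  water damage present: yes → true
  estimated repair cost ≥ 613 USD: 579 ≥ 613 is false
  NOT extended warranty purchased: yes → false
  NOT serial number matches: no → true
  NOT physical drop damage: yes → false
  prior claims on this unit ≥ 6: 2 ≥ 6 is false
  tamper seal broken: yes → true
  prior claims on this unit ≥ 0: 2 ≥ 0 is true
  defect category = mainboard: mainboard == mainboard is true
  product age between 11 months and 35 months: 18 in [11, 35] is true
  product registered: yes → true
Combine:
[1.1.1.1] false OR false = false
[1.1.1.2.2] false OR false = false
[1.1.1.2] true → false = false
[1.1.1] false AND false = false
[1.1.2.2] false OR false = false
[1.1.2.3] false → false (antecedent false ⇒ implication holds) = true
[1.1.2] true OR false OR true = true
[1.1.3.1] true → true = true
[1.1.3.2.1] true AND true AND true = true
[1.1.3.2] NOT true = false
[1.1.3] true OR false = true
[1.1] exactly-one(false, true, true) = false
[1] NOT false = true
[root] NOT true = false
Overall: false → refused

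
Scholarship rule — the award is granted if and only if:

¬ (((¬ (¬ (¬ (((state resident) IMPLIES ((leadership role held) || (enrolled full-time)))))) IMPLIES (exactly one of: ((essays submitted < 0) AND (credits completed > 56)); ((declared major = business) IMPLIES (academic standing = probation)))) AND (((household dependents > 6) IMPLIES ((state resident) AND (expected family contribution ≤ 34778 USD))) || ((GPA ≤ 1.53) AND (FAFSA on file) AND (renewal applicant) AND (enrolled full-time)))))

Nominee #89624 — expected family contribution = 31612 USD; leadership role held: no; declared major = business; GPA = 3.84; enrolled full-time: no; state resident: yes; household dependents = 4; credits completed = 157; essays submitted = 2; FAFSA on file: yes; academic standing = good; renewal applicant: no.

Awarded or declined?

Awarded

Atomic conditions:
  state resident: yes → true
  leadership role held: no → false
  enrolled full-time: no → false
  essays submitted < 0: 2 < 0 is false
  credits completed > 56: 157 > 56 is true
  declared major = business: business == business is true
  academic standing = probation: good == probation is false
  household dependents > 6: 4 > 6 is false
  expected family contribution ≤ 34778 USD: 31612 ≤ 34778 is true
  GPA ≤ 1.53: 3.84 ≤ 1.53 is false
  FAFSA on file: yes → true
  renewal applicant: no → false
Combine:
[1.1.1.1.1.1.2] false OR false = false
[1.1.1.1.1.1] true → false = false
[1.1.1.1.1] NOT false = true
[1.1.1.1] NOT true = false
[1.1.1] NOT false = true
[1.1.2.1] false AND true = false
[1.1.2.2] true → false = false
[1.1.2] exactly-one(false, false) = false
[1.1] true → false = false
[1.2.1.2] true AND true = true
[1.2.1] false → true (antecedent false ⇒ implication holds) = true
[1.2.2] false AND true AND false AND false = false
[1.2] true OR false = true
[1] false AND true = false
[root] NOT false = true
Overall: true → awarded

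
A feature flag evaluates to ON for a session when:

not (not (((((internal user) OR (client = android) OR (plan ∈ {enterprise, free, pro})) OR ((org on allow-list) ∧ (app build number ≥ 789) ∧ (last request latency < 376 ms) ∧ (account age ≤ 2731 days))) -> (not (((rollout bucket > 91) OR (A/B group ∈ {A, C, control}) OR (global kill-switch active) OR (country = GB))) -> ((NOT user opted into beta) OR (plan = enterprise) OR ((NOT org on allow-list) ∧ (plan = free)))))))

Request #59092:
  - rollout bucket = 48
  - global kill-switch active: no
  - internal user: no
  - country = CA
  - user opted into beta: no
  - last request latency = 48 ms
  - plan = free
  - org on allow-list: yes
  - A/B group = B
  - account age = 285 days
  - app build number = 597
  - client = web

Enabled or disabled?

Enabled

Atomic conditions:
  internal user: no → false
  client = android: web == android is false
  plan ∈ {enterprise, free, pro}: free is in the set → true
  org on allow-list: yes → true
  app build number ≥ 789: 597 ≥ 789 is false
  last request latency < 376 ms: 48 < 376 is true
  account age ≤ 2731 days: 285 ≤ 2731 is true
  rollout bucket > 91: 48 > 91 is false
  A/B group ∈ {A, C, control}: B is not in the set → false
  global kill-switch active: no → false
  country = GB: CA == GB is false
  NOT user opted into beta: no → true
  plan = enterprise: free == enterprise is false
  NOT org on allow-list: yes → false
  plan = free: free == free is true
Combine:
[1.1.1.1] false OR false OR true = true
[1.1.1.2] true AND false AND true AND true = false
[1.1.1] true OR false = true
[1.1.2.1.1] false OR false OR false OR false = false
[1.1.2.1] NOT false = true
[1.1.2.2.3] false AND true = false
[1.1.2.2] true OR false OR false = true
[1.1.2] true → true = true
[1.1] true → true = true
[1] NOT true = false
[root] NOT false = true
Overall: true → enabled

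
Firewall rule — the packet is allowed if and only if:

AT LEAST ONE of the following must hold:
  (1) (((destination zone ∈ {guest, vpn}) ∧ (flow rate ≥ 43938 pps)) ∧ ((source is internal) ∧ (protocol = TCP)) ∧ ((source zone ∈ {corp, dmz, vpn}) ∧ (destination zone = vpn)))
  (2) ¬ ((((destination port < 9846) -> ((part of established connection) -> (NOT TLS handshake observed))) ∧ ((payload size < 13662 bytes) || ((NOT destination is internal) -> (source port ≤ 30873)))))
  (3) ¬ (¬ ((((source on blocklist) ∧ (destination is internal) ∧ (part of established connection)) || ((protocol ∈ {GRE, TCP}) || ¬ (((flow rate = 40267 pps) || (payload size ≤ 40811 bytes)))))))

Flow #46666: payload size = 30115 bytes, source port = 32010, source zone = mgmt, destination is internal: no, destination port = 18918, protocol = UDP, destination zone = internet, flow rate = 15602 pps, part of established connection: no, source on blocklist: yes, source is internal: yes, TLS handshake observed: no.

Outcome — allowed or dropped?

Allowed

Atomic conditions:
  destination zone ∈ {guest, vpn}: internet is not in the set → false
  flow rate ≥ 43938 pps: 15602 ≥ 43938 is false
  source is internal: yes → true
  protocol = TCP: UDP == TCP is false
  source zone ∈ {corp, dmz, vpn}: mgmt is not in the set → false
  destination zone = vpn: internet == vpn is false
  destination port < 9846: 18918 < 9846 is false
  part of established connection: no → false
  NOT TLS handshake observed: no → true
  payload size < 13662 bytes: 30115 < 13662 is false
  NOT destination is internal: no → true
  source port ≤ 30873: 32010 ≤ 30873 is false
  source on blocklist: yes → true
  destination is internal: no → false
  protocol ∈ {GRE, TCP}: UDP is not in the set → false
  flow rate = 40267 pps: 15602 == 40267 is false
  payload size ≤ 40811 bytes: 30115 ≤ 40811 is true
Combine:
[1.1] false AND false = false
[1.2] true AND false = false
[1.3] false AND false = false
[1] false AND false AND false = false
[2.1.1.2] false → true (antecedent false ⇒ implication holds) = true
[2.1.1] false → true (antecedent false ⇒ implication holds) = true
[2.1.2.2] true → false = false
[2.1.2] false OR false = false
[2.1] true AND false = false
[2] NOT false = true
[3.1.1.1] true AND false AND false = false
[3.1.1.2.2.1] false OR true = true
[3.1.1.2.2] NOT true = false
[3.1.1.2] false OR false = false
[3.1.1] false OR false = false
[3.1] NOT false = true
[3] NOT true = false
[root] false OR true OR false = true
Overall: true → allowed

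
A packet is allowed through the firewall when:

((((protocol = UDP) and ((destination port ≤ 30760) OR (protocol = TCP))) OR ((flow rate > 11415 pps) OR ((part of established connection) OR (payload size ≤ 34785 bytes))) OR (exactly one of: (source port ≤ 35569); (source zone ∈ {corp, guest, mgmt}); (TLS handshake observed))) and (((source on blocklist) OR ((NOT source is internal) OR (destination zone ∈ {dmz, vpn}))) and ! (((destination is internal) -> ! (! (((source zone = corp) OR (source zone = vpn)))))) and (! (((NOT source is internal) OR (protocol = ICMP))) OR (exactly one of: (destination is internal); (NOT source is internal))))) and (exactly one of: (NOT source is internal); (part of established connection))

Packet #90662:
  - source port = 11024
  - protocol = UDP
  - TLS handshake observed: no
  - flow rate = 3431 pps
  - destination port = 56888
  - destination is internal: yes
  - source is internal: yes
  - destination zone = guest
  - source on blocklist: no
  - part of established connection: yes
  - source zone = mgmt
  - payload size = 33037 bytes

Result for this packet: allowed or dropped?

Atomic conditions:
  protocol = UDP: UDP == UDP is true
  destination port ≤ 30760: 56888 ≤ 30760 is false
  protocol = TCP: UDP == TCP is false
  flow rate > 11415 pps: 3431 > 11415 is false
  part of established connection: yes → true
  payload size ≤ 34785 bytes: 33037 ≤ 34785 is true
  source port ≤ 35569: 11024 ≤ 35569 is true
  source zone ∈ {corp, guest, mgmt}: mgmt is in the set → true
  TLS handshake observed: no → false
  source on blocklist: no → false
  NOT source is internal: yes → false
  destination zone ∈ {dmz, vpn}: guest is not in the set → false
  destination is internal: yes → true
  source zone = corp: mgmt == corp is false
  source zone = vpn: mgmt == vpn is false
  protocol = ICMP: UDP == ICMP is false
Combine:
[1.1.1.2] false OR false = false
[1.1.1] true AND false = false
[1.1.2.2] true OR true = true
[1.1.2] false OR true = true
[1.1.3] exactly-one(true, true, false) = false
[1.1] false OR true OR false = true
[1.2.1.2] false OR false = false
[1.2.1] false OR false = false
[1.2.2.1.2.1.1] false OR false = false
[1.2.2.1.2.1] NOT false = true
[1.2.2.1.2] NOT true = false
[1.2.2.1] true → false = false
[1.2.2] NOT false = true
[1.2.3.1.1] false OR false = false
[1.2.3.1] NOT false = true
[1.2.3.2] exactly-one(true, false) = true
[1.2.3] true OR true = true
[1.2] false AND true AND true = false
[1] true AND false = false
[2] exactly-one(false, true) = true
[root] false AND true = false
Overall: false → dropped

Dropped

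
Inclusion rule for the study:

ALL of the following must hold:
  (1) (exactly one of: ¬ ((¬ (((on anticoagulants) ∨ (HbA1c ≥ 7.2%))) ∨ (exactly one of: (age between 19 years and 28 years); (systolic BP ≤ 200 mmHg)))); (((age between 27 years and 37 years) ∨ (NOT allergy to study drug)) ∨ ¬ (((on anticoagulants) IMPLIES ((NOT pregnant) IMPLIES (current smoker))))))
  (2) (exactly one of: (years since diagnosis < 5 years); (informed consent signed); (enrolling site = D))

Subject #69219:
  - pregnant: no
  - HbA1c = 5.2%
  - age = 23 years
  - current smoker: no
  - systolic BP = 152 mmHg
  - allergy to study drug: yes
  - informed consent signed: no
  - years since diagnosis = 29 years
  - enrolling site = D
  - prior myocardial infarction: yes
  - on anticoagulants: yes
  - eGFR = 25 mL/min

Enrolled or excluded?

Atomic conditions:
  on anticoagulants: yes → true
  HbA1c ≥ 7.2%: 5.2 ≥ 7.2 is false
  age between 19 years and 28 years: 23 in [19, 28] is true
  systolic BP ≤ 200 mmHg: 152 ≤ 200 is true
  age between 27 years and 37 years: 23 in [27, 37] is false
  NOT allergy to study drug: yes → false
  NOT pregnant: no → true
  current smoker: no → false
  years since diagnosis < 5 years: 29 < 5 is false
  informed consent signed: no → false
  enrolling site = D: D == D is true
Combine:
[1.1.1.1.1] true OR false = true
[1.1.1.1] NOT true = false
[1.1.1.2] exactly-one(true, true) = false
[1.1.1] false OR false = false
[1.1] NOT false = true
[1.2.1] false OR false = false
[1.2.2.1.2] true → false = false
[1.2.2.1] true → false = false
[1.2.2] NOT false = true
[1.2] false OR true = true
[1] exactly-one(true, true) = false
[2] exactly-one(false, false, true) = true
[root] false AND true = false
Overall: false → excluded

Excluded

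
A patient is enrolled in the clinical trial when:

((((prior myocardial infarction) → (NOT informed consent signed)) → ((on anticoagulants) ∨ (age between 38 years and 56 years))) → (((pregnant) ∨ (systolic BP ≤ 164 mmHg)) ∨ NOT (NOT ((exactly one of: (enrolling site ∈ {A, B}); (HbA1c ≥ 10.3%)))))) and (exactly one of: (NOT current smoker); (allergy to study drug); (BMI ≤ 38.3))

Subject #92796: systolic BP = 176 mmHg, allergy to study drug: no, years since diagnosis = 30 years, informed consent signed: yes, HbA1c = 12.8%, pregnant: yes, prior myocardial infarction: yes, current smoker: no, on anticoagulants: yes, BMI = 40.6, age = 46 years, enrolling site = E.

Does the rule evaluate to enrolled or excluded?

Atomic conditions:
  prior myocardial infarction: yes → true
  NOT informed consent signed: yes → false
  on anticoagulants: yes → true
  age between 38 years and 56 years: 46 in [38, 56] is true
  pregnant: yes → true
  systolic BP ≤ 164 mmHg: 176 ≤ 164 is false
  enrolling site ∈ {A, B}: E is not in the set → false
  HbA1c ≥ 10.3%: 12.8 ≥ 10.3 is true
  NOT current smoker: no → true
  allergy to study drug: no → false
  BMI ≤ 38.3: 40.6 ≤ 38.3 is false
Combine:
[1.1.1] true → false = false
[1.1.2] true OR true = true
[1.1] false → true (antecedent false ⇒ implication holds) = true
[1.2.1] true OR false = true
[1.2.2.1.1] exactly-one(false, true) = true
[1.2.2.1] NOT true = false
[1.2.2] NOT false = true
[1.2] true OR true = true
[1] true → true = true
[2] exactly-one(true, false, false) = true
[root] true AND true = true
Overall: true → enrolled

Enrolled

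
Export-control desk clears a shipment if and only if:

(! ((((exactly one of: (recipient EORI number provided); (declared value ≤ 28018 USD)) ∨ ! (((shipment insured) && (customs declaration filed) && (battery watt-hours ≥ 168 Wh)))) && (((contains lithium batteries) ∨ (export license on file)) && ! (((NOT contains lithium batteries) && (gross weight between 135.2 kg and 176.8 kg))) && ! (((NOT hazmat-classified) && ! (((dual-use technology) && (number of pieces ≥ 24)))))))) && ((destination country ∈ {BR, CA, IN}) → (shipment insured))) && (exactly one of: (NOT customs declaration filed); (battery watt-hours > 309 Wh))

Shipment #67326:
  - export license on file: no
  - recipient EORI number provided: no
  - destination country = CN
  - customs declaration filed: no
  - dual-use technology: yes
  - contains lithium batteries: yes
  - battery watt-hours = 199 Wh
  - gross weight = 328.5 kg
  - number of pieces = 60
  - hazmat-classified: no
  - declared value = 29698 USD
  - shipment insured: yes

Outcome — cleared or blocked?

Atomic conditions:
  recipient EORI number provided: no → false
  declared value ≤ 28018 USD: 29698 ≤ 28018 is false
  shipment insured: yes → true
  customs declaration filed: no → false
  battery watt-hours ≥ 168 Wh: 199 ≥ 168 is true
  contains lithium batteries: yes → true
  export license on file: no → false
  NOT contains lithium batteries: yes → false
  gross weight between 135.2 kg and 176.8 kg: 328.5 in [135.2, 176.8] is false
  NOT hazmat-classified: no → true
  dual-use technology: yes → true
  number of pieces ≥ 24: 60 ≥ 24 is true
  destination country ∈ {BR, CA, IN}: CN is not in the set → false
  NOT customs declaration filed: no → true
  battery watt-hours > 309 Wh: 199 > 309 is false
Combine:
[1.1.1.1.1] exactly-one(false, false) = false
[1.1.1.1.2.1] true AND false AND true = false
[1.1.1.1.2] NOT false = true
[1.1.1.1] false OR true = true
[1.1.1.2.1] true OR false = true
[1.1.1.2.2.1] false AND false = false
[1.1.1.2.2] NOT false = true
[1.1.1.2.3.1.2.1] true AND true = true
[1.1.1.2.3.1.2] NOT true = false
[1.1.1.2.3.1] true AND false = false
[1.1.1.2.3] NOT false = true
[1.1.1.2] true AND true AND true = true
[1.1.1] true AND true = true
[1.1] NOT true = false
[1.2] false → true (antecedent false ⇒ implication holds) = true
[1] false AND true = false
[2] exactly-one(true, false) = true
[root] false AND true = false
Overall: false → blocked

Blocked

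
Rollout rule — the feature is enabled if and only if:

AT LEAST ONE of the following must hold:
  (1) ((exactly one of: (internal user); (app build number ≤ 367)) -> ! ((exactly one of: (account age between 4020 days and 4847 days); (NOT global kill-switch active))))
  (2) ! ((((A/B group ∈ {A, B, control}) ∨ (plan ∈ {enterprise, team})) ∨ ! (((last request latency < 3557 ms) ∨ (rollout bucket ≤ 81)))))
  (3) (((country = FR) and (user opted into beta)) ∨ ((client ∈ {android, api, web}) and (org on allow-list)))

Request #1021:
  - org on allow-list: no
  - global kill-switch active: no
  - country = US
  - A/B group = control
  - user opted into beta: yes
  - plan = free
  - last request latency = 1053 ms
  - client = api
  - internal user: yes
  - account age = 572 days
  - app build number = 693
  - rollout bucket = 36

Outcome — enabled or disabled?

Disabled

Atomic conditions:
  internal user: yes → true
  app build number ≤ 367: 693 ≤ 367 is false
  account age between 4020 days and 4847 days: 572 in [4020, 4847] is false
  NOT global kill-switch active: no → true
  A/B group ∈ {A, B, control}: control is in the set → true
  plan ∈ {enterprise, team}: free is not in the set → false
  last request latency < 3557 ms: 1053 < 3557 is true
  rollout bucket ≤ 81: 36 ≤ 81 is true
  country = FR: US == FR is false
  user opted into beta: yes → true
  client ∈ {android, api, web}: api is in the set → true
  org on allow-list: no → false
Combine:
[1.1] exactly-one(true, false) = true
[1.2.1] exactly-one(false, true) = true
[1.2] NOT true = false
[1] true → false = false
[2.1.1] true OR false = true
[2.1.2.1] true OR true = true
[2.1.2] NOT true = false
[2.1] true OR false = true
[2] NOT true = false
[3.1] false AND true = false
[3.2] true AND false = false
[3] false OR false = false
[root] false OR false OR false = false
Overall: false → disabled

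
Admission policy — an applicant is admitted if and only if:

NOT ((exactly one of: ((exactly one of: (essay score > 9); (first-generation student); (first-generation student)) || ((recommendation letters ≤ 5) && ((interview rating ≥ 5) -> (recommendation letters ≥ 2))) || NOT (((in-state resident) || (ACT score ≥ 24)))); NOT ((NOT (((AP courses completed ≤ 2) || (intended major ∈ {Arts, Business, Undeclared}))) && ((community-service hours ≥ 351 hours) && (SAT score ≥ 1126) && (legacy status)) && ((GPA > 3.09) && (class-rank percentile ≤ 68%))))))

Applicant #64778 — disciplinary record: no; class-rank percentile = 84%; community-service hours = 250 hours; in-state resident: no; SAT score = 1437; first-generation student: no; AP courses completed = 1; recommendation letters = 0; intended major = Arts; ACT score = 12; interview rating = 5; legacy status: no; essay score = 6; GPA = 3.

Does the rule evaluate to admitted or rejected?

Atomic conditions:
  essay score > 9: 6 > 9 is false
  first-generation student: no → false
  recommendation letters ≤ 5: 0 ≤ 5 is true
  interview rating ≥ 5: 5 ≥ 5 is true
  recommendation letters ≥ 2: 0 ≥ 2 is false
  in-state resident: no → false
  ACT score ≥ 24: 12 ≥ 24 is false
  AP courses completed ≤ 2: 1 ≤ 2 is true
  intended major ∈ {Arts, Business, Undeclared}: Arts is in the set → true
  community-service hours ≥ 351 hours: 250 ≥ 351 is false
  SAT score ≥ 1126: 1437 ≥ 1126 is true
  legacy status: no → false
  GPA > 3.09: 3 > 3.09 is false
  class-rank percentile ≤ 68%: 84 ≤ 68 is false
Combine:
[1.1.1] exactly-one(false, false, false) = false
[1.1.2.2] true → false = false
[1.1.2] true AND false = false
[1.1.3.1] false OR false = false
[1.1.3] NOT false = true
[1.1] false OR false OR true = true
[1.2.1.1.1] true OR true = true
[1.2.1.1] NOT true = false
[1.2.1.2] false AND true AND false = false
[1.2.1.3] false AND false = false
[1.2.1] false AND false AND false = false
[1.2] NOT false = true
[1] exactly-one(true, true) = false
[root] NOT false = true
Overall: true → admitted

Admitted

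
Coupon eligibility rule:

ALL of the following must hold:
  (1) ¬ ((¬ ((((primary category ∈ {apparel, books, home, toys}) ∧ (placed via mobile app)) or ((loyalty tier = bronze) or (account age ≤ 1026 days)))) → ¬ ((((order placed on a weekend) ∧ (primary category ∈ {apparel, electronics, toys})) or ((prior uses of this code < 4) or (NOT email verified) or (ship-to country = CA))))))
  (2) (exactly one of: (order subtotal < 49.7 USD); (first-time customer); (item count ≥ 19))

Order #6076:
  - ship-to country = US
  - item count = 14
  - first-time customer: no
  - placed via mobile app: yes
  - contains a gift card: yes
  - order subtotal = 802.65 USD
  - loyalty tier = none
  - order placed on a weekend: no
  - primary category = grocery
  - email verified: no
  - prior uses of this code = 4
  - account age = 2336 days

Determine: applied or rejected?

Atomic conditions:
  primary category ∈ {apparel, books, home, toys}: grocery is not in the set → false
  placed via mobile app: yes → true
  loyalty tier = bronze: none == bronze is false
  account age ≤ 1026 days: 2336 ≤ 1026 is false
  order placed on a weekend: no → false
  primary category ∈ {apparel, electronics, toys}: grocery is not in the set → false
  prior uses of this code < 4: 4 < 4 is false
  NOT email verified: no → true
  ship-to country = CA: US == CA is false
  order subtotal < 49.7 USD: 802.65 < 49.7 is false
  first-time customer: no → false
  item count ≥ 19: 14 ≥ 19 is false
Combine:
[1.1.1.1.1] false AND true = false
[1.1.1.1.2] false OR false = false
[1.1.1.1] false OR false = false
[1.1.1] NOT false = true
[1.1.2.1.1] false AND false = false
[1.1.2.1.2] false OR true OR false = true
[1.1.2.1] false OR true = true
[1.1.2] NOT true = false
[1.1] true → false = false
[1] NOT false = true
[2] exactly-one(false, false, false) = false
[root] true AND false = false
Overall: false → rejected

Rejected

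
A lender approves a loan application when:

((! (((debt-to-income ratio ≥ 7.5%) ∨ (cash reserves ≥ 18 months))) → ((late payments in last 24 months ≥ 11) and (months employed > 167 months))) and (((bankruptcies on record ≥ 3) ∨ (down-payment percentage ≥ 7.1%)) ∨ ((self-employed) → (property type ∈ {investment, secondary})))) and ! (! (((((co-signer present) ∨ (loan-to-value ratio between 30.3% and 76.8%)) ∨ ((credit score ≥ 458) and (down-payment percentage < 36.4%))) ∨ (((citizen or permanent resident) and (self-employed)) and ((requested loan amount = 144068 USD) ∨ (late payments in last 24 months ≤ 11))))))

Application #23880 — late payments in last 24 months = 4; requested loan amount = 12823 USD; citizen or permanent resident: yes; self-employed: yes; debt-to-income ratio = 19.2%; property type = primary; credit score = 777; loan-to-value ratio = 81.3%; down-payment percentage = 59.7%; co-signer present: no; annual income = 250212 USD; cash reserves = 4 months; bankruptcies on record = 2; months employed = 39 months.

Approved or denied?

Approved

Atomic conditions:
  debt-to-income ratio ≥ 7.5%: 19.2 ≥ 7.5 is true
  cash reserves ≥ 18 months: 4 ≥ 18 is false
  late payments in last 24 months ≥ 11: 4 ≥ 11 is false
  months employed > 167 months: 39 > 167 is false
  bankruptcies on record ≥ 3: 2 ≥ 3 is false
  down-payment percentage ≥ 7.1%: 59.7 ≥ 7.1 is true
  self-employed: yes → true
  property type ∈ {investment, secondary}: primary is not in the set → false
  co-signer present: no → false
  loan-to-value ratio between 30.3% and 76.8%: 81.3 in [30.3, 76.8] is false
  credit score ≥ 458: 777 ≥ 458 is true
  down-payment percentage < 36.4%: 59.7 < 36.4 is false
  citizen or permanent resident: yes → true
  requested loan amount = 144068 USD: 12823 == 144068 is false
  late payments in last 24 months ≤ 11: 4 ≤ 11 is true
Combine:
[1.1.1.1] true OR false = true
[1.1.1] NOT true = false
[1.1.2] false AND false = false
[1.1] false → false (antecedent false ⇒ implication holds) = true
[1.2.1] false OR true = true
[1.2.2] true → false = false
[1.2] true OR false = true
[1] true AND true = true
[2.1.1.1.1] false OR false = false
[2.1.1.1.2] true AND false = false
[2.1.1.1] false OR false = false
[2.1.1.2.1] true AND true = true
[2.1.1.2.2] false OR true = true
[2.1.1.2] true AND true = true
[2.1.1] false OR true = true
[2.1] NOT true = false
[2] NOT false = true
[root] true AND true = true
Overall: true → approved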